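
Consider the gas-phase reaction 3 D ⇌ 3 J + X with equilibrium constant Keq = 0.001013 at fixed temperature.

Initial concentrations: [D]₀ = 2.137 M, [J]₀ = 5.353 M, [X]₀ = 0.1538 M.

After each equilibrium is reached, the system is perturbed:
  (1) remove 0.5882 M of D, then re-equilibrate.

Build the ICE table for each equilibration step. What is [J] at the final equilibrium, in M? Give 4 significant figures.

Q₀ = 2.417 vs Keq = 0.001013 ⇒ Q>K, reverse
Step 1:
                  D         J         X
  Initial     2.137     5.353    0.1538
  Change     0.4609   -0.4609   -0.1536
  Equil       2.598     4.892 1.5171e-04
  solve Keq expr → x = -0.1536; check Q = 0.001013
Then remove 0.5882 M of D.
Step 2:
                  D         J         X
  Initial      2.01     4.892 1.5171e-04
  Change  2.4433e-04 -2.4433e-04 -8.1442e-05
  Equil        2.01     4.892 7.0272e-05
  solve Keq expr → x = -8.1442e-05; check Q = 0.001013

[J]_eq = 4.892 M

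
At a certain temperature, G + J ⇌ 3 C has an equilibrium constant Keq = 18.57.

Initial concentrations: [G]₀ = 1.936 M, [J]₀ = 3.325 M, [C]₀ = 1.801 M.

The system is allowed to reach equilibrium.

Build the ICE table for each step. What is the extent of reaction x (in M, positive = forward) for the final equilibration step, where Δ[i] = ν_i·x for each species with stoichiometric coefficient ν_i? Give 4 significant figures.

Q₀ = 0.9075 vs Keq = 18.57 ⇒ Q<K, forward
Step 1:
                  G         J         C
  init        1.936     3.325     1.801
  Δ         -0.7042   -0.7042     2.113
  eq          1.232     2.621     3.914
  solve Keq expr → x = 0.7042; check Q = 18.57

x = 0.7042 M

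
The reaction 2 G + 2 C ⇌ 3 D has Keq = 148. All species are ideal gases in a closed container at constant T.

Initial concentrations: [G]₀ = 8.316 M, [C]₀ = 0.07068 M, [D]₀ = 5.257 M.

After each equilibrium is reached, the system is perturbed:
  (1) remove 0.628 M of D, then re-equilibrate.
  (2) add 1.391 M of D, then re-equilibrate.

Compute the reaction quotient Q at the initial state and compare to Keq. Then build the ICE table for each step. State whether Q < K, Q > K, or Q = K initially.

Q₀ = 420.5; Q > K (proceeds reverse)

Q₀ = 420.5 vs Keq = 148 ⇒ Q>K, reverse
Step 1:
                   G          C          D
  Initial      8.316    0.07068      5.257
  Change     0.04551    0.04551   -0.06827
  Equil        8.362     0.1162      5.189
  solve Keq expr → x = -0.02276; check Q = 148
Then remove 0.628 M of D.
Step 2:
                   G          C          D
  Initial      8.362     0.1162      4.561
  Change    -0.01931   -0.01931    0.02896
  Equil        8.342    0.09689       4.59
  solve Keq expr → x = 0.009653; check Q = 148
Then add 1.391 M of D.
Step 3:
                   G          C          D
  Initial      8.342    0.09689      5.981
  Change      0.0441     0.0441   -0.06615
  Equil        8.386      0.141      5.915
  solve Keq expr → x = -0.02205; check Q = 148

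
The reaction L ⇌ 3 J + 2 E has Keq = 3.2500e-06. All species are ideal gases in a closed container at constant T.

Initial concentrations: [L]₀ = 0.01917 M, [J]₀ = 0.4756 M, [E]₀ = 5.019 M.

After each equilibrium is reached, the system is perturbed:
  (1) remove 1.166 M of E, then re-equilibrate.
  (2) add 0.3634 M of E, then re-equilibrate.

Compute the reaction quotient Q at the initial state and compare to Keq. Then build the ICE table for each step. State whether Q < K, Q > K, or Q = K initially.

Q₀ = 141.4; Q > K (proceeds reverse)

Q₀ = 141.4 vs Keq = 3.2500e-06 ⇒ Q>K, reverse
Step 1:
                   L          J          E
  Initial    0.01917     0.4756      5.019
  Change      0.1575    -0.4726    -0.3151
  Equil       0.1767   0.002961      4.704
  solve Keq expr → x = -0.1575; check Q = 3.2500e-06
Then remove 1.166 M of E.
Step 2:
                   L          J          E
  Initial     0.1767   0.002961      3.538
  Change  -2.0585e-04 6.1755e-04 4.1170e-04
  Equil       0.1765   0.003578      3.538
  solve Keq expr → x = 2.0585e-04; check Q = 3.2500e-06
Then add 0.3634 M of E.
Step 3:
                   L          J          E
  Initial     0.1765   0.003578      3.902
  Change  7.5076e-05 -2.2523e-04 -1.5015e-04
  Equil       0.1766   0.003353      3.902
  solve Keq expr → x = -7.5076e-05; check Q = 3.2500e-06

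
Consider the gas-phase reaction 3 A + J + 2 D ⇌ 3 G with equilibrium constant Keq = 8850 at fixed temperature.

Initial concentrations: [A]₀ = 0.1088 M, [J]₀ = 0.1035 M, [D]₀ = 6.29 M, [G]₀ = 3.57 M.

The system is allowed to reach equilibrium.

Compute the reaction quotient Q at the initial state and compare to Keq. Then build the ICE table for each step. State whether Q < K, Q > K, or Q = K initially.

Q₀ = 8627; Q < K (proceeds forward)

Q₀ = 8627 vs Keq = 8850 ⇒ Q<K, forward
Step 1:
                    A           J           D           G
  init         0.1088      0.1035        6.29        3.57
  Δ       -7.9753e-04 -2.6584e-04 -5.3168e-04  7.9753e-04
  eq            0.108      0.1032       6.289       3.571
  solve Keq expr → x = 2.6584e-04; check Q = 8850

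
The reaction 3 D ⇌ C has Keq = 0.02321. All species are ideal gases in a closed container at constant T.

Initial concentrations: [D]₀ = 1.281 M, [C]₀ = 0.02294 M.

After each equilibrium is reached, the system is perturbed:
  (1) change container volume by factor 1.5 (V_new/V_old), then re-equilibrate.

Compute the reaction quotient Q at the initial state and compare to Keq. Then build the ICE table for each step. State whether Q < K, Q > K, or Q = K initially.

Q₀ = 0.01091; Q < K (proceeds forward)

Q₀ = 0.01091 vs Keq = 0.02321 ⇒ Q<K, forward
Step 1:
                   D          C
  Initial      1.281    0.02294
  Change    -0.05842    0.01947
  Equil        1.223    0.04241
  solve Keq expr → x = 0.01947; check Q = 0.02321
Then change container volume by factor 1.5 (V_new/V_old).
Step 2:
                   D          C
  Initial     0.8151    0.02828
  Change     0.04113   -0.01371
  Equil       0.8562    0.01457
  solve Keq expr → x = -0.01371; check Q = 0.02321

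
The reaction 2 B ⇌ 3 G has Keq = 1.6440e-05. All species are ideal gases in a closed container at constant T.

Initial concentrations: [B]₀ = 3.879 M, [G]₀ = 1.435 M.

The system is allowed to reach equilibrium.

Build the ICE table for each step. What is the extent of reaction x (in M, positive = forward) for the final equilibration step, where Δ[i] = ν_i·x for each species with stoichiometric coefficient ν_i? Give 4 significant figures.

x = -0.4543 M

Q₀ = 0.1964 vs Keq = 1.6440e-05 ⇒ Q>K, reverse
Step 1:
                    B           G
  I             3.879       1.435
  C            0.9085      -1.363
  E             4.788     0.07223
  solve Keq expr → x = -0.4543; check Q = 1.6440e-05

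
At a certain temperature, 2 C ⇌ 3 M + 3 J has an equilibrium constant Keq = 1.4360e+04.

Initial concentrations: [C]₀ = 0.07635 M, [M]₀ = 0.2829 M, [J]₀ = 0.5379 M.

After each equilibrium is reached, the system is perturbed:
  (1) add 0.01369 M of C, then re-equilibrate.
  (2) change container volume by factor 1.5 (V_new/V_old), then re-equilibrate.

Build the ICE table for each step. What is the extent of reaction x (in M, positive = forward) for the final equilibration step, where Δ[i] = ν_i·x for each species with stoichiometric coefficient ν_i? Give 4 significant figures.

x = 2.2696e-04 M

Q₀ = 0.6045 vs Keq = 1.4360e+04 ⇒ Q<K, forward
Step 1:
                   C          M          J
  I          0.07635     0.2829     0.5379
  C         -0.07526     0.1129     0.1129
  E         0.001091     0.3958     0.6508
  solve Keq expr → x = 0.03763; check Q = 1.4360e+04
Then add 0.01369 M of C.
Step 2:
                   C          M          J
  I          0.01478     0.3958     0.6508
  C         -0.01355    0.02032    0.02032
  E         0.001231     0.4161     0.6711
  solve Keq expr → x = 0.006775; check Q = 1.4360e+04
Then change container volume by factor 1.5 (V_new/V_old).
Step 3:
                   C          M          J
  I       8.2100e-04     0.2774     0.4474
  C       -4.5393e-04 6.8089e-04 6.8089e-04
  E       3.6707e-04     0.2781     0.4481
  solve Keq expr → x = 2.2696e-04; check Q = 1.4360e+04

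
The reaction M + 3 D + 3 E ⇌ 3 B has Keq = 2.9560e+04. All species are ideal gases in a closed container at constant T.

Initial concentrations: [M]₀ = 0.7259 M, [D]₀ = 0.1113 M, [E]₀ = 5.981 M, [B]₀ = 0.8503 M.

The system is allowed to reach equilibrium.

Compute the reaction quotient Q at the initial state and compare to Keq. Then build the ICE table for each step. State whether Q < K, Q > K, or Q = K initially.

Q₀ = 2.871; Q < K (proceeds forward)

Q₀ = 2.871 vs Keq = 2.9560e+04 ⇒ Q<K, forward
Step 1:
                   M          D          E          B
  Initial     0.7259     0.1113      5.981     0.8503
  Change    -0.03512    -0.1053    -0.1053     0.1053
  Equil       0.6908   0.005951      5.876     0.9556
  solve Keq expr → x = 0.03512; check Q = 2.9560e+04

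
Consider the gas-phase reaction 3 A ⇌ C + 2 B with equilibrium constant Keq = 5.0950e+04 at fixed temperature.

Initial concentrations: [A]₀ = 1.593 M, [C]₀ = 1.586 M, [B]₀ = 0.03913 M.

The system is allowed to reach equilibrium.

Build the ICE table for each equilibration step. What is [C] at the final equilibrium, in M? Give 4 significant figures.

Q₀ = 6.0072e-04 vs Keq = 5.0950e+04 ⇒ Q<K, forward
Step 1:
                    A           C           B
  init          1.593       1.586     0.03913
  Δ            -1.557      0.5189       1.038
  eq          0.03632       2.105       1.077
  solve Keq expr → x = 0.5189; check Q = 5.0950e+04

[C]_eq = 2.105 M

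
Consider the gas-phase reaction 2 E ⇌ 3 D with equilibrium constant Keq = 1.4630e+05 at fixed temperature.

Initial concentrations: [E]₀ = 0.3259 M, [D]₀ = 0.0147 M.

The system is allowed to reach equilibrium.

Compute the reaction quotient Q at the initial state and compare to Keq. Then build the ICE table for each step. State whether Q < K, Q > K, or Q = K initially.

Q₀ = 2.9908e-05 vs Keq = 1.4630e+05 ⇒ Q<K, forward
Step 1:
                    E           D
  init         0.3259      0.0147
  Δ            -0.325      0.4875
  eq       9.3032e-04      0.5022
  solve Keq expr → x = 0.1625; check Q = 1.4630e+05

Q₀ = 2.9908e-05; Q < K (proceeds forward)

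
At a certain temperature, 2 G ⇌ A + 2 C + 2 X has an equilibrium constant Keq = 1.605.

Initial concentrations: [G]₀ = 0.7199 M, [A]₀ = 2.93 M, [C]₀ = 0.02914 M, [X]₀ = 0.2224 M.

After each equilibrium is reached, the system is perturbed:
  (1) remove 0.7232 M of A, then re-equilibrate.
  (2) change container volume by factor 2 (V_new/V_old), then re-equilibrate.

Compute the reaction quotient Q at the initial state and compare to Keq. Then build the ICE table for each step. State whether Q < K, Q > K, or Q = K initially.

Q₀ = 2.3745e-04 vs Keq = 1.605 ⇒ Q<K, forward
Step 1:
                    G           A           C           X
  init         0.7199        2.93     0.02914      0.2224
  Δ           -0.3785      0.1892      0.3785      0.3785
  eq           0.3414       3.119      0.4076      0.6009
  solve Keq expr → x = 0.1892; check Q = 1.605
Then remove 0.7232 M of A.
Step 2:
                    G           A           C           X
  init         0.3414       2.396      0.4076      0.6009
  Δ          -0.01844    0.009218     0.01844     0.01844
  eq            0.323       2.405       0.426      0.6193
  solve Keq expr → x = 0.009218; check Q = 1.605
Then change container volume by factor 2 (V_new/V_old).
Step 3:
                    G           A           C           X
  init         0.1615       1.203       0.213      0.3097
  Δ          -0.06821     0.03411     0.06821     0.06821
  eq          0.09328       1.237      0.2812      0.3779
  solve Keq expr → x = 0.03411; check Q = 1.605

Q₀ = 2.3745e-04; Q < K (proceeds forward)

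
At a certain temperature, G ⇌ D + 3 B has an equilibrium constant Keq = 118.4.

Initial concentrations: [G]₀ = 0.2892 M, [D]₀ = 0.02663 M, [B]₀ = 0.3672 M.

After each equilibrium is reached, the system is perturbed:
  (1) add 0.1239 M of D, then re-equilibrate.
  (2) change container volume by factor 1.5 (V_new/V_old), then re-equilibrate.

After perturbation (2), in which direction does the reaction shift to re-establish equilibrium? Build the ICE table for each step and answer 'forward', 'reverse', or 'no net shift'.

Direction: forward

Q₀ = 0.004559 vs Keq = 118.4 ⇒ Q<K, forward
Step 1:
                   G          D          B
  I           0.2892    0.02663     0.3672
  C          -0.2844     0.2844     0.8533
  E         0.004776     0.3111       1.22
  solve Keq expr → x = 0.2844; check Q = 118.4
Then add 0.1239 M of D.
Step 2:
                   G          D          B
  I         0.004776      0.435       1.22
  C         0.001788  -0.001788  -0.005363
  E         0.006564     0.4332      1.215
  solve Keq expr → x = -0.001788; check Q = 118.4
Then change container volume by factor 1.5 (V_new/V_old).
Step 3:
                   G          D          B
  I         0.004376     0.2888     0.8101
  C        -0.003021   0.003021   0.009064
  E         0.001355     0.2918     0.8191
  solve Keq expr → x = 0.003021; check Q = 118.4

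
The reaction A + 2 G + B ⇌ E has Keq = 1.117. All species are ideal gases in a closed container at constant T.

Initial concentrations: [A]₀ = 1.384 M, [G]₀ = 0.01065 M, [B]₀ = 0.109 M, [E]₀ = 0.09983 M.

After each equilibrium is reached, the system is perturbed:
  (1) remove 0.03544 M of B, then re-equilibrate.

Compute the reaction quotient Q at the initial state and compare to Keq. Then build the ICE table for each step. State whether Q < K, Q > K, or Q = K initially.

Q₀ = 5834 vs Keq = 1.117 ⇒ Q>K, reverse
Step 1:
                    A           G           B           E
  Initial       1.384     0.01065       0.109     0.09983
  Change      0.08842      0.1768     0.08842    -0.08842
  Equil         1.472      0.1875      0.1974     0.01141
  solve Keq expr → x = -0.08842; check Q = 1.117
Then remove 0.03544 M of B.
Step 2:
                    A           G           B           E
  Initial       1.472      0.1875       0.162     0.01141
  Change     0.001616    0.003232    0.001616   -0.001616
  Equil         1.474      0.1907      0.1636    0.009797
  solve Keq expr → x = -0.001616; check Q = 1.117

Q₀ = 5834; Q > K (proceeds reverse)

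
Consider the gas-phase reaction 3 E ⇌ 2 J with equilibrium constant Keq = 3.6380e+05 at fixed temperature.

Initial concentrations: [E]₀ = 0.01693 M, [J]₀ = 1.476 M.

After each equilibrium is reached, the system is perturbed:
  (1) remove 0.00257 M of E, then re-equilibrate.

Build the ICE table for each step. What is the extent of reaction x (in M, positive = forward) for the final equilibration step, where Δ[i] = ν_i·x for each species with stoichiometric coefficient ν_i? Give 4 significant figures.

Q₀ = 4.4895e+05 vs Keq = 3.6380e+05 ⇒ Q>K, reverse
Step 1:
                   E          J
  init       0.01693      1.476
  Δ         0.001223 -8.1519e-04
  eq         0.01815      1.475
  solve Keq expr → x = -4.0760e-04; check Q = 3.6380e+05
Then remove 0.00257 M of E.
Step 2:
                   E          J
  init       0.01558      1.475
  Δ         0.002556  -0.001704
  eq         0.01814      1.473
  solve Keq expr → x = -8.5201e-04; check Q = 3.6380e+05

x = -8.5201e-04 M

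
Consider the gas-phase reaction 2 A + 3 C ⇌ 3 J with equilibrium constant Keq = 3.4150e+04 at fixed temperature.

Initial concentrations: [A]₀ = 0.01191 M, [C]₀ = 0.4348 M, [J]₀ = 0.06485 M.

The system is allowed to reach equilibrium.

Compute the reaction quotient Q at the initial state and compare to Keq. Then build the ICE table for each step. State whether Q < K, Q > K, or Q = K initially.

Q₀ = 23.39 vs Keq = 3.4150e+04 ⇒ Q<K, forward
Step 1:
                  A         C         J
  Initial   0.01191    0.4348   0.06485
  Change   -0.01144  -0.01716   0.01716
  Equil   4.7086e-04    0.4176   0.08201
  solve Keq expr → x = 0.00572; check Q = 3.4150e+04

Q₀ = 23.39; Q < K (proceeds forward)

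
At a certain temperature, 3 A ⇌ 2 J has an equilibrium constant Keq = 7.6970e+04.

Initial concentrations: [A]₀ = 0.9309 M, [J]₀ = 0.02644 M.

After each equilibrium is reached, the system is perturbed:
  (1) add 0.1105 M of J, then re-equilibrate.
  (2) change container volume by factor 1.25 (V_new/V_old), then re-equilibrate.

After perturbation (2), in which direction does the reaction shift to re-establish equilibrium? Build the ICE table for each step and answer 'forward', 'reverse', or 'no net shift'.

Q₀ = 8.6659e-04 vs Keq = 7.6970e+04 ⇒ Q<K, forward
Step 1:
                   A          J
  I           0.9309    0.02644
  C          -0.9135      0.609
  E          0.01738     0.6355
  solve Keq expr → x = 0.3045; check Q = 7.6970e+04
Then add 0.1105 M of J.
Step 2:
                   A          J
  I          0.01738      0.746
  C         0.001938  -0.001292
  E          0.01931     0.7447
  solve Keq expr → x = -6.4591e-04; check Q = 7.6970e+04
Then change container volume by factor 1.25 (V_new/V_old).
Step 3:
                   A          J
  I          0.01545     0.5957
  C         0.001178 -7.8563e-04
  E          0.01663     0.5949
  solve Keq expr → x = -3.9282e-04; check Q = 7.6970e+04

Direction: reverse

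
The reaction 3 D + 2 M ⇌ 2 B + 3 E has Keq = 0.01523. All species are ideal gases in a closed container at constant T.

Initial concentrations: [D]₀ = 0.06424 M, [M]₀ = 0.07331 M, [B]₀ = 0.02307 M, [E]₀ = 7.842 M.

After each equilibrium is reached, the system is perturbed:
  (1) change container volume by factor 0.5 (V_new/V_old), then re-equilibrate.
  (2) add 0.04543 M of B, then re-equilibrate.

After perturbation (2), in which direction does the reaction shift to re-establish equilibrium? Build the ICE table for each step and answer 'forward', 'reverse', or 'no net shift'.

Direction: reverse

Q₀ = 1.8015e+05 vs Keq = 0.01523 ⇒ Q>K, reverse
Step 1:
                    D           M           B           E
  I           0.06424     0.07331     0.02307       7.842
  C           0.03458     0.02305    -0.02305    -0.03458
  E           0.09882     0.09636  1.6934e-05       7.807
  solve Keq expr → x = -0.01153; check Q = 0.01523
Then change container volume by factor 0.5 (V_new/V_old).
Step 2:
                    D           M           B           E
  I            0.1976      0.1927  3.3868e-05       15.61
  C                 0           0           0           0
  E            0.1976      0.1927  3.3868e-05       15.61
  solve Keq expr → x = 0; check Q = 0.01523
Then add 0.04543 M of B.
Step 3:
                    D           M           B           E
  I            0.1976      0.1927     0.04546       15.61
  C            0.0681      0.0454     -0.0454     -0.0681
  E            0.2657      0.2381  6.5671e-05       15.55
  solve Keq expr → x = -0.0227; check Q = 0.01523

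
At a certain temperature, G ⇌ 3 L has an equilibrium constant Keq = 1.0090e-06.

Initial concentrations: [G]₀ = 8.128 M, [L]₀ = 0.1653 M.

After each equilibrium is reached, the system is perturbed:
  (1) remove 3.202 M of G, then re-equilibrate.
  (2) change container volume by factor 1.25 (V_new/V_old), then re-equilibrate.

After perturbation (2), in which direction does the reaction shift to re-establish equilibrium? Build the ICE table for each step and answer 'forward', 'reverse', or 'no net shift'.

Q₀ = 5.5569e-04 vs Keq = 1.0090e-06 ⇒ Q>K, reverse
Step 1:
                    G           L
  init          8.128      0.1653
  Δ           0.04836     -0.1451
  eq            8.176     0.02021
  solve Keq expr → x = -0.04836; check Q = 1.0090e-06
Then remove 3.202 M of G.
Step 2:
                    G           L
  init          4.974     0.02021
  Δ          0.001028   -0.003083
  eq            4.975     0.01712
  solve Keq expr → x = -0.001028; check Q = 1.0090e-06
Then change container volume by factor 1.25 (V_new/V_old).
Step 3:
                    G           L
  init           3.98      0.0137
  Δ       -7.3206e-04    0.002196
  eq             3.98     0.01589
  solve Keq expr → x = 7.3206e-04; check Q = 1.0090e-06

Direction: forward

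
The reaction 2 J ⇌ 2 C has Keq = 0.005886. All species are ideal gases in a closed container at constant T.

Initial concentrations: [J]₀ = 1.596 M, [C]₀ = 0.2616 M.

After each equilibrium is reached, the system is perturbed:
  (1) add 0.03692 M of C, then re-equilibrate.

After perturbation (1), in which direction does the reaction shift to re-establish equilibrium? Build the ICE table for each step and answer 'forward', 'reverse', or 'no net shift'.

Direction: reverse

Q₀ = 0.02687 vs Keq = 0.005886 ⇒ Q>K, reverse
Step 1:
                  J         C
  I           1.596    0.2616
  C          0.1292   -0.1292
  E           1.725    0.1324
  solve Keq expr → x = -0.06462; check Q = 0.005886
Then add 0.03692 M of C.
Step 2:
                  J         C
  I           1.725    0.1693
  C         0.03429  -0.03429
  E            1.76     0.135
  solve Keq expr → x = -0.01714; check Q = 0.005886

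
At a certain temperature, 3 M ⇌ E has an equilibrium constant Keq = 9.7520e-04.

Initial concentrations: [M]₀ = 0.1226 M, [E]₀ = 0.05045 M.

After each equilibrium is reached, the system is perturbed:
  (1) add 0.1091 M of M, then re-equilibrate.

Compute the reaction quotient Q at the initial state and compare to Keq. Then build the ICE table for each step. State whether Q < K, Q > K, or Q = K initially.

Q₀ = 27.38 vs Keq = 9.7520e-04 ⇒ Q>K, reverse
Step 1:
                   M          E
  I           0.1226    0.05045
  C           0.1513   -0.05043
  E           0.2739 2.0036e-05
  solve Keq expr → x = -0.05043; check Q = 9.7520e-04
Then add 0.1091 M of M.
Step 2:
                   M          E
  I            0.383 2.0036e-05
  C       -1.0411e-04 3.4703e-05
  E           0.3829 5.4740e-05
  solve Keq expr → x = 3.4703e-05; check Q = 9.7520e-04

Q₀ = 27.38; Q > K (proceeds reverse)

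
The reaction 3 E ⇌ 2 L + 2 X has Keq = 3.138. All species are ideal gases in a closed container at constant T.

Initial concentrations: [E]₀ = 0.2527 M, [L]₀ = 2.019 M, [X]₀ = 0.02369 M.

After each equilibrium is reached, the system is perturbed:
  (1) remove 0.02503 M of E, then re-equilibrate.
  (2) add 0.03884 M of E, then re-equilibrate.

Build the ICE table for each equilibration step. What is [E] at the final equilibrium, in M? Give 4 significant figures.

[E]_eq = 0.1931 M

Q₀ = 0.1418 vs Keq = 3.138 ⇒ Q<K, forward
Step 1:
                    E           L           X
  I            0.2527       2.019     0.02369
  C          -0.06727     0.04485     0.04485
  E            0.1854       2.064     0.06854
  solve Keq expr → x = 0.02242; check Q = 3.138
Then remove 0.02503 M of E.
Step 2:
                    E           L           X
  I            0.1604       2.064     0.06854
  C           0.01106   -0.007376   -0.007376
  E            0.1715       2.056     0.06116
  solve Keq expr → x = -0.003688; check Q = 3.138
Then add 0.03884 M of E.
Step 3:
                    E           L           X
  I            0.2103       2.056     0.06116
  C          -0.01725      0.0115      0.0115
  E            0.1931       2.068     0.07266
  solve Keq expr → x = 0.00575; check Q = 3.138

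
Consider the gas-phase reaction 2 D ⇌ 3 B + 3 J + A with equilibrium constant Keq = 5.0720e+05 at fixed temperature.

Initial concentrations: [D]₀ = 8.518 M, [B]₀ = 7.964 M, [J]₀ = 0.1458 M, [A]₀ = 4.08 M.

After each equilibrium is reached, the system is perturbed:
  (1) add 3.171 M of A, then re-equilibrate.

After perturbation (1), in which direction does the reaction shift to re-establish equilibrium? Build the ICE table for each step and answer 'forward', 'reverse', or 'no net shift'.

Direction: reverse

Q₀ = 0.08803 vs Keq = 5.0720e+05 ⇒ Q<K, forward
Step 1:
                    D           B           J           A
  I             8.518       7.964      0.1458        4.08
  C             -4.64       6.959       6.959        2.32
  E             3.878       14.92       7.105         6.4
  solve Keq expr → x = 2.32; check Q = 5.0720e+05
Then add 3.171 M of A.
Step 2:
                    D           B           J           A
  I             3.878       14.92       7.105       9.571
  C            0.2667     -0.4001     -0.4001     -0.1334
  E             4.145       14.52       6.705       9.437
  solve Keq expr → x = -0.1334; check Q = 5.0720e+05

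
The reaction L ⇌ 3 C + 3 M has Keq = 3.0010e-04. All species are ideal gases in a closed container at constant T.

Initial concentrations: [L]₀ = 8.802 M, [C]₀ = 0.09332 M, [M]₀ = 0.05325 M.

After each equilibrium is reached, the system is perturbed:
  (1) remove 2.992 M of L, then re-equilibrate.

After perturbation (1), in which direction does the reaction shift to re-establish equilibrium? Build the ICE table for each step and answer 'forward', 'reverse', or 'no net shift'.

Q₀ = 1.3941e-08 vs Keq = 3.0010e-04 ⇒ Q<K, forward
Step 1:
                   L          C          M
  I            8.802    0.09332    0.05325
  C         -0.09945     0.2984     0.2984
  E            8.703     0.3917     0.3516
  solve Keq expr → x = 0.09945; check Q = 3.0010e-04
Then remove 2.992 M of L.
Step 2:
                   L          C          M
  I            5.711     0.3917     0.3516
  C         0.008347   -0.02504   -0.02504
  E            5.719     0.3666     0.3266
  solve Keq expr → x = -0.008347; check Q = 3.0010e-04

Direction: reverse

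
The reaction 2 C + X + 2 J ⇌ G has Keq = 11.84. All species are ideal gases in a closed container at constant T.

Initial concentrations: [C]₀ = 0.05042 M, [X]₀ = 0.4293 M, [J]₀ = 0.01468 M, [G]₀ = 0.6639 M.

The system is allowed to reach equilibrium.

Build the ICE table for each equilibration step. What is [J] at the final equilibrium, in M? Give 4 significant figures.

Q₀ = 2.8228e+06 vs Keq = 11.84 ⇒ Q>K, reverse
Step 1:
                   C          X          J          G
  init       0.05042     0.4293    0.01468     0.6639
  Δ           0.4546     0.2273     0.4546    -0.2273
  eq           0.505     0.6566     0.4693     0.4366
  solve Keq expr → x = -0.2273; check Q = 11.84

[J]_eq = 0.4693 M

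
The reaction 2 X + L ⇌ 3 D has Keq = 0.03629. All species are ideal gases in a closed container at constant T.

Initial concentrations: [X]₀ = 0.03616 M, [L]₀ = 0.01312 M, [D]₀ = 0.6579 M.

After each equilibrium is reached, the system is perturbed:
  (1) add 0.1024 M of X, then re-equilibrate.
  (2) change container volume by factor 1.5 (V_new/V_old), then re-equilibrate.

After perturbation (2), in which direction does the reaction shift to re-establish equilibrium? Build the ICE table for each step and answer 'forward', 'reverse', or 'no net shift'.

Q₀ = 1.6599e+04 vs Keq = 0.03629 ⇒ Q>K, reverse
Step 1:
                    X           L           D
  init        0.03616     0.01312      0.6579
  Δ            0.3683      0.1842     -0.5525
  eq           0.4045      0.1973      0.1054
  solve Keq expr → x = -0.1842; check Q = 0.03629
Then add 0.1024 M of X.
Step 2:
                    X           L           D
  init         0.5069      0.1973      0.1054
  Δ         -0.009698   -0.004849     0.01455
  eq           0.4972      0.1924        0.12
  solve Keq expr → x = 0.004849; check Q = 0.03629
Then change container volume by factor 1.5 (V_new/V_old).
Step 3:
                    X           L           D
  init         0.3315      0.1283     0.07997
  Δ                 0           0           0
  eq           0.3315      0.1283     0.07997
  solve Keq expr → x = 0; check Q = 0.03629

Direction: no net shift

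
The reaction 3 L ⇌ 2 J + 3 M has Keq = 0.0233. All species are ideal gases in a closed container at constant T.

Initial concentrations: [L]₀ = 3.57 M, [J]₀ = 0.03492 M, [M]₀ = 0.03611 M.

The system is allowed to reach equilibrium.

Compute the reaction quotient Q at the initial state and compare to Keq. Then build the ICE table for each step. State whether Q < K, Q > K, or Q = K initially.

Q₀ = 1.2619e-09; Q < K (proceeds forward)

Q₀ = 1.2619e-09 vs Keq = 0.0233 ⇒ Q<K, forward
Step 1:
                   L          J          M
  I             3.57    0.03492    0.03611
  C          -0.9465      0.631     0.9465
  E            2.623     0.6659     0.9826
  solve Keq expr → x = 0.3155; check Q = 0.0233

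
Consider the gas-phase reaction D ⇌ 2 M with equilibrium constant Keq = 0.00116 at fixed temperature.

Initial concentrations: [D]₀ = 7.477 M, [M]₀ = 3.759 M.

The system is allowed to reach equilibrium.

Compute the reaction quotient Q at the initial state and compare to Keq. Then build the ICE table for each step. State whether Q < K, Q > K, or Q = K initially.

Q₀ = 1.89 vs Keq = 0.00116 ⇒ Q>K, reverse
Step 1:
                    D           M
  init          7.477       3.759
  Δ             1.828      -3.655
  eq            9.305      0.1039
  solve Keq expr → x = -1.828; check Q = 0.00116

Q₀ = 1.89; Q > K (proceeds reverse)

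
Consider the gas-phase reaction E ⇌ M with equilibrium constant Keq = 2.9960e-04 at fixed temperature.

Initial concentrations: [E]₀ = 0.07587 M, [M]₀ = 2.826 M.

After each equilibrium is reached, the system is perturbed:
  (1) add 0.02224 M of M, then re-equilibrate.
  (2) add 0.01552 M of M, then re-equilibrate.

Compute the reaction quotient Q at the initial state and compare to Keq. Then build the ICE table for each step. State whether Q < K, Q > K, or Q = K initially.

Q₀ = 37.25 vs Keq = 2.9960e-04 ⇒ Q>K, reverse
Step 1:
                    E           M
  I           0.07587       2.826
  C             2.825      -2.825
  E             2.901  8.6914e-04
  solve Keq expr → x = -2.825; check Q = 2.9960e-04
Then add 0.02224 M of M.
Step 2:
                    E           M
  I             2.901     0.02311
  C           0.02223    -0.02223
  E             2.923  8.7580e-04
  solve Keq expr → x = -0.02223; check Q = 2.9960e-04
Then add 0.01552 M of M.
Step 3:
                    E           M
  I             2.923      0.0164
  C           0.01552    -0.01552
  E             2.939  8.8045e-04
  solve Keq expr → x = -0.01552; check Q = 2.9960e-04

Q₀ = 37.25; Q > K (proceeds reverse)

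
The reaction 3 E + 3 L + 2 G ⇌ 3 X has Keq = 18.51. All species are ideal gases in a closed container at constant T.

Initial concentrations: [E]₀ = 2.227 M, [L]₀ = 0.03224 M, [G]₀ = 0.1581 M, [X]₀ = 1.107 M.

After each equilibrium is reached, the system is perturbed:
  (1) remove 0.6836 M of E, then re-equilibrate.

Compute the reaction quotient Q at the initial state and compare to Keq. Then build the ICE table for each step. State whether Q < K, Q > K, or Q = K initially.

Q₀ = 1.4663e+05; Q > K (proceeds reverse)

Q₀ = 1.4663e+05 vs Keq = 18.51 ⇒ Q>K, reverse
Step 1:
                   E          L          G          X
  init         2.227    0.03224     0.1581      1.107
  Δ            0.247      0.247     0.1647     -0.247
  eq           2.474     0.2793     0.3228       0.86
  solve Keq expr → x = -0.08234; check Q = 18.51
Then remove 0.6836 M of E.
Step 2:
                   E          L          G          X
  init          1.79     0.2793     0.3228       0.86
  Δ          0.05095    0.05095    0.03396   -0.05095
  eq           1.841     0.3302     0.3567      0.809
  solve Keq expr → x = -0.01698; check Q = 18.51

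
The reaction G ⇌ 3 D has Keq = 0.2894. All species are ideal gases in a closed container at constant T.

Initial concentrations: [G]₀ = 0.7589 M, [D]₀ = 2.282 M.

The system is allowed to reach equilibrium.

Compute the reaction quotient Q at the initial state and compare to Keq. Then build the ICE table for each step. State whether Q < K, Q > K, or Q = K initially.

Q₀ = 15.66; Q > K (proceeds reverse)

Q₀ = 15.66 vs Keq = 0.2894 ⇒ Q>K, reverse
Step 1:
                    G           D
  I            0.7589       2.282
  C            0.5213      -1.564
  E              1.28      0.7182
  solve Keq expr → x = -0.5213; check Q = 0.2894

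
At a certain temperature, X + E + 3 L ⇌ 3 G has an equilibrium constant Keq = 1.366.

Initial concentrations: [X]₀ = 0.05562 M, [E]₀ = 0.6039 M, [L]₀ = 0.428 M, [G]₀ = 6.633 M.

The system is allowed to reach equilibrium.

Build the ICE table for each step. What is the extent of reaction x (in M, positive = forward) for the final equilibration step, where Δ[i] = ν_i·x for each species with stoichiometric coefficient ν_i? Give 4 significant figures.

Q₀ = 1.1082e+05 vs Keq = 1.366 ⇒ Q>K, reverse
Step 1:
                  X         E         L         G
  init      0.05562    0.6039     0.428     6.633
  Δ          0.9018    0.9018     2.705    -2.705
  eq         0.9574     1.506     3.133     3.928
  solve Keq expr → x = -0.9018; check Q = 1.366

x = -0.9018 M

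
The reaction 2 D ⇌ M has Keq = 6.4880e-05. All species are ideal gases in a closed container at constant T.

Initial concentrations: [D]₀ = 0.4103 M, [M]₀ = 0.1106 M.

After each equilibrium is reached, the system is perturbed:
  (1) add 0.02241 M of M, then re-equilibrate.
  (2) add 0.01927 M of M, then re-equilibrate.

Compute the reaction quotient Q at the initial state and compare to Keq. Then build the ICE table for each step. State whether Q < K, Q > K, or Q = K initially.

Q₀ = 0.657; Q > K (proceeds reverse)

Q₀ = 0.657 vs Keq = 6.4880e-05 ⇒ Q>K, reverse
Step 1:
                   D          M
  init        0.4103     0.1106
  Δ           0.2211    -0.1106
  eq          0.6314 2.5869e-05
  solve Keq expr → x = -0.1106; check Q = 6.4880e-05
Then add 0.02241 M of M.
Step 2:
                   D          M
  init        0.6314    0.02244
  Δ          0.04481   -0.02241
  eq          0.6763 2.9671e-05
  solve Keq expr → x = -0.02241; check Q = 6.4880e-05
Then add 0.01927 M of M.
Step 3:
                   D          M
  init        0.6763     0.0193
  Δ          0.03853   -0.01927
  eq          0.7148 3.3149e-05
  solve Keq expr → x = -0.01927; check Q = 6.4880e-05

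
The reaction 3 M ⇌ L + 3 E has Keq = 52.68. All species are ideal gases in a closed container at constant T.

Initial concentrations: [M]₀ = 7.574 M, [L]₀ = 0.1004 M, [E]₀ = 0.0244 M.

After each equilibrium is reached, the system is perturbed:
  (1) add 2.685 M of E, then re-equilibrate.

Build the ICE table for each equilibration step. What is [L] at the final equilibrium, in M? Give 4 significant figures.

[L]_eq = 1.787 M

Q₀ = 3.3568e-09 vs Keq = 52.68 ⇒ Q<K, forward
Step 1:
                   M          L          E
  Initial      7.574     0.1004     0.0244
  Change      -5.665      1.888      5.665
  Equil        1.909      1.989       5.69
  solve Keq expr → x = 1.888; check Q = 52.68
Then add 2.685 M of E.
Step 2:
                   M          L          E
  Initial      1.909      1.989      8.375
  Change       0.606     -0.202     -0.606
  Equil        2.515      1.787      7.769
  solve Keq expr → x = -0.202; check Q = 52.68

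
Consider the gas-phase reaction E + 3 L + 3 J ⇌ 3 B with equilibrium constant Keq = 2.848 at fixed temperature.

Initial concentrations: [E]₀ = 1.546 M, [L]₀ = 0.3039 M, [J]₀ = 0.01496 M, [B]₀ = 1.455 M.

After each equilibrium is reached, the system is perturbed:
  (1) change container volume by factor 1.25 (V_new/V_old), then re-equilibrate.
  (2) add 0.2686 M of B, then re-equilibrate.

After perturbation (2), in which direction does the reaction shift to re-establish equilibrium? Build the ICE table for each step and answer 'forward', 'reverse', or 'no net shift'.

Direction: reverse

Q₀ = 2.1203e+07 vs Keq = 2.848 ⇒ Q>K, reverse
Step 1:
                   E          L          J          B
  Initial      1.546     0.3039    0.01496      1.455
  Change      0.1913      0.574      0.574     -0.574
  Equil        1.737     0.8779     0.5889      0.881
  solve Keq expr → x = -0.1913; check Q = 2.848
Then change container volume by factor 1.25 (V_new/V_old).
Step 2:
                   E          L          J          B
  Initial       1.39     0.7023     0.4712     0.7048
  Change     0.02013     0.0604     0.0604    -0.0604
  Equil         1.41     0.7627     0.5316     0.6444
  solve Keq expr → x = -0.02013; check Q = 2.848
Then add 0.2686 M of B.
Step 3:
                   E          L          J          B
  Initial       1.41     0.7627     0.5316      0.913
  Change     0.02752    0.08257    0.08257   -0.08257
  Equil        1.438     0.8453     0.6141     0.8304
  solve Keq expr → x = -0.02752; check Q = 2.848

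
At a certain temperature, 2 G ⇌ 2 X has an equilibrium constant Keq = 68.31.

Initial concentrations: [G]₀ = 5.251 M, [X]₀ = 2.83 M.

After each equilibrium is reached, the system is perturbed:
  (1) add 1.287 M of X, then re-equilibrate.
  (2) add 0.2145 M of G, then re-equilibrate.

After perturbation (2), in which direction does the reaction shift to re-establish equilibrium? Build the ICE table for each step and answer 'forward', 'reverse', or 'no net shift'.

Q₀ = 0.2905 vs Keq = 68.31 ⇒ Q<K, forward
Step 1:
                   G          X
  Initial      5.251       2.83
  Change      -4.379      4.379
  Equil       0.8722      7.209
  solve Keq expr → x = 2.189; check Q = 68.31
Then add 1.287 M of X.
Step 2:
                   G          X
  Initial     0.8722      8.496
  Change      0.1389    -0.1389
  Equil        1.011      8.357
  solve Keq expr → x = -0.06946; check Q = 68.31
Then add 0.2145 M of G.
Step 3:
                   G          X
  Initial      1.226      8.357
  Change     -0.1913     0.1913
  Equil        1.034      8.548
  solve Keq expr → x = 0.09567; check Q = 68.31

Direction: forward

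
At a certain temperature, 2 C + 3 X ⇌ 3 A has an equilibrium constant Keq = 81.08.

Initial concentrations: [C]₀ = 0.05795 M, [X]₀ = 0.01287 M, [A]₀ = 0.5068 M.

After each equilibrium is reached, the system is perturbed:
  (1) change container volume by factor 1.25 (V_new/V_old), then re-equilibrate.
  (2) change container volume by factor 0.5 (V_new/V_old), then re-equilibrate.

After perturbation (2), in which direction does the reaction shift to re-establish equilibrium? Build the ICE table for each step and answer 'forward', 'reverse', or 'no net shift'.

Q₀ = 1.8183e+07 vs Keq = 81.08 ⇒ Q>K, reverse
Step 1:
                    C           X           A
  I           0.05795     0.01287      0.5068
  C            0.1335      0.2003     -0.2003
  E            0.1915      0.2132      0.3065
  solve Keq expr → x = -0.06677; check Q = 81.08
Then change container volume by factor 1.25 (V_new/V_old).
Step 2:
                    C           X           A
  I            0.1532      0.1705      0.2452
  C          0.007821     0.01173    -0.01173
  E             0.161      0.1823      0.2335
  solve Keq expr → x = -0.003911; check Q = 81.08
Then change container volume by factor 0.5 (V_new/V_old).
Step 3:
                    C           X           A
  I             0.322      0.3645      0.4669
  C          -0.04713     -0.0707      0.0707
  E            0.2749      0.2938      0.5376
  solve Keq expr → x = 0.02357; check Q = 81.08

Direction: forward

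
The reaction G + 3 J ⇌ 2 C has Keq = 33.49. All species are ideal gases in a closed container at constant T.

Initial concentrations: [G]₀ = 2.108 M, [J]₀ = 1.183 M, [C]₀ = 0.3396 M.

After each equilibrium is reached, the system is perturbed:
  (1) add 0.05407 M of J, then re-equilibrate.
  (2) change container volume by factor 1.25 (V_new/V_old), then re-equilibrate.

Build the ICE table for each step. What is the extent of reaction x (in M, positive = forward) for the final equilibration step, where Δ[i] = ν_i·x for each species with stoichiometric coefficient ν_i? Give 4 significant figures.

Q₀ = 0.03305 vs Keq = 33.49 ⇒ Q<K, forward
Step 1:
                  G         J         C
  I           2.108     1.183    0.3396
  C         -0.3114   -0.9342    0.6228
  E           1.797    0.2488    0.9624
  solve Keq expr → x = 0.3114; check Q = 33.49
Then add 0.05407 M of J.
Step 2:
                  G         J         C
  I           1.797    0.3028    0.9624
  C        -0.01595  -0.04785    0.0319
  E           1.781     0.255    0.9943
  solve Keq expr → x = 0.01595; check Q = 33.49
Then change container volume by factor 1.25 (V_new/V_old).
Step 3:
                  G         J         C
  I           1.425     0.204    0.7955
  C        0.009477   0.02843  -0.01895
  E           1.434    0.2324    0.7765
  solve Keq expr → x = -0.009477; check Q = 33.49

x = -0.009477 M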